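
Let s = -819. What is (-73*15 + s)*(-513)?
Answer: 981882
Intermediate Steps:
(-73*15 + s)*(-513) = (-73*15 - 819)*(-513) = (-1095 - 819)*(-513) = -1914*(-513) = 981882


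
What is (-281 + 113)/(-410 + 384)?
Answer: 84/13 ≈ 6.4615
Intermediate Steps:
(-281 + 113)/(-410 + 384) = -168/(-26) = -168*(-1/26) = 84/13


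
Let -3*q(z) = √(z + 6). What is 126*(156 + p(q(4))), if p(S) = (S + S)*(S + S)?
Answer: 20216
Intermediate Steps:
q(z) = -√(6 + z)/3 (q(z) = -√(z + 6)/3 = -√(6 + z)/3)
p(S) = 4*S² (p(S) = (2*S)*(2*S) = 4*S²)
126*(156 + p(q(4))) = 126*(156 + 4*(-√(6 + 4)/3)²) = 126*(156 + 4*(-√10/3)²) = 126*(156 + 4*(10/9)) = 126*(156 + 40/9) = 126*(1444/9) = 20216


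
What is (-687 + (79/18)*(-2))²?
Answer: 39212644/81 ≈ 4.8411e+5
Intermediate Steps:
(-687 + (79/18)*(-2))² = (-687 - 79/9)² = (-6262/9)² = 39212644/81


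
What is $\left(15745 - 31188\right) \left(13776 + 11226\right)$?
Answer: $-386105886$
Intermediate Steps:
$\left(15745 - 31188\right) \left(13776 + 11226\right) = \left(15745 - 31188\right) 25002 = \left(-15443\right) 25002 = -386105886$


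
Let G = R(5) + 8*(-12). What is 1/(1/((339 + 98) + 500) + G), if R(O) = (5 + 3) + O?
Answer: -937/77770 ≈ -0.012048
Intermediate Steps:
R(O) = 8 + O
G = -83 (G = (8 + 5) + 8*(-12) = 13 - 96 = -83)
1/(1/((339 + 98) + 500) + G) = 1/(1/((339 + 98) + 500) - 83) = 1/(1/(437 + 500) - 83) = 1/(1/937 - 83) = 1/(-77770/937) = -937/77770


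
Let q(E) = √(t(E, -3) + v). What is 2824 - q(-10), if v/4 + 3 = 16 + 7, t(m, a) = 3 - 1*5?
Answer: 2824 - √78 ≈ 2815.2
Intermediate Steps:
t(m, a) = -2 (t(m, a) = 3 - 5 = -2)
v = 80 (v = -12 + 4*(16 + 7) = -12 + 4*23 = -12 + 92 = 80)
q(E) = √78 (q(E) = √(-2 + 80) = √78)
2824 - q(-10) = 2824 - √78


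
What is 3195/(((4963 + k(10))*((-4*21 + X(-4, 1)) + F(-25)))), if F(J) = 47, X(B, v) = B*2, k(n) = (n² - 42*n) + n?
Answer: -71/4653 ≈ -0.015259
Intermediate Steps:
k(n) = n² - 41*n
X(B, v) = 2*B
3195/(((4963 + k(10))*((-4*21 + X(-4, 1)) + F(-25)))) = 3195/(((4963 + 10*(-41 + 10))*((-4*21 + 2*(-4)) + 47))) = 3195/(((4963 + 10*(-31))*((-84 - 8) + 47))) = 3195/(((4963 - 310)*(-92 + 47))) = 3195/((4653*(-45))) = 3195/(-209385) = 3195*(-1/209385) = -71/4653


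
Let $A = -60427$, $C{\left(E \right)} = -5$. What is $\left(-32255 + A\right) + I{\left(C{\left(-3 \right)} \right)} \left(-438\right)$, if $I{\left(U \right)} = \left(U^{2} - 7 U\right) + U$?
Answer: $-116772$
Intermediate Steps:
$I{\left(U \right)} = U^{2} - 6 U$
$\left(-32255 + A\right) + I{\left(C{\left(-3 \right)} \right)} \left(-438\right) = \left(-32255 - 60427\right) + - 5 \left(-6 - 5\right) \left(-438\right) = -92682 + \left(-5\right) \left(-11\right) \left(-438\right) = -92682 + 55 \left(-438\right) = -92682 - 24090 = -116772$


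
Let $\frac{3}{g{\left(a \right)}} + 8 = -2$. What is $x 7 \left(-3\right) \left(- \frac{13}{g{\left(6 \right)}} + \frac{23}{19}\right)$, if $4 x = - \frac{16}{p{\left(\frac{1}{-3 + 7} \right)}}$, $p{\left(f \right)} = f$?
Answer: $\frac{284368}{19} \approx 14967.0$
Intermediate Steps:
$g{\left(a \right)} = - \frac{3}{10}$ ($g{\left(a \right)} = \frac{3}{-8 - 2} = \frac{3}{-10} = 3 \left(- \frac{1}{10}\right) = - \frac{3}{10}$)
$x = -16$ ($x = \frac{\left(-16\right) \frac{1}{\frac{1}{-3 + 7}}}{4} = \frac{\left(-16\right) \frac{1}{\frac{1}{4}}}{4} = \frac{\left(-16\right) 4}{4} = \frac{1}{4} \left(-64\right) = -16$)
$x 7 \left(-3\right) \left(- \frac{13}{g{\left(6 \right)}} + \frac{23}{19}\right) = - 16 \cdot 7 \left(-3\right) \left(- \frac{13}{- \frac{3}{10}} + \frac{23}{19}\right) = \left(-16\right) \left(-21\right) \left(\left(-13\right) \left(- \frac{10}{3}\right) + 23 \cdot \frac{1}{19}\right) = 336 \left(\frac{130}{3} + \frac{23}{19}\right) = 336 \cdot \frac{2539}{57} = \frac{284368}{19}$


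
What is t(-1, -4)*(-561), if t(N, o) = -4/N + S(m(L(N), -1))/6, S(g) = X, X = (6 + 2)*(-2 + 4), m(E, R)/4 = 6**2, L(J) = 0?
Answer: -3740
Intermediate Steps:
m(E, R) = 144 (m(E, R) = 4*6**2 = 4*36 = 144)
X = 16 (X = 8*2 = 16)
S(g) = 16
t(N, o) = 8/3 - 4/N (t(N, o) = -4/N + 16/6 = -4/N + 16*(1/6) = -4/N + 8/3 = 8/3 - 4/N)
t(-1, -4)*(-561) = (8/3 - 4/(-1))*(-561) = (8/3 - 4*(-1))*(-561) = (8/3 + 4)*(-561) = (20/3)*(-561) = -3740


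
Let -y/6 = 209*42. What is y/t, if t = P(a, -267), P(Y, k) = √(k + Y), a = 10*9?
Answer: 17556*I*√177/59 ≈ 3958.8*I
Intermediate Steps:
a = 90
y = -52668 (y = -1254*42 = -6*8778 = -52668)
P(Y, k) = √(Y + k)
t = I*√177 (t = √(90 - 267) = √(-177) = I*√177 ≈ 13.304*I)
y/t = -52668*(-I*√177/177) = -(-17556)*I*√177/59 = 17556*I*√177/59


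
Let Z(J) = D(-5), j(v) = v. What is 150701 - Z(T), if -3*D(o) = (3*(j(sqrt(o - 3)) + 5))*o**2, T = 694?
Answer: 150826 + 50*I*sqrt(2) ≈ 1.5083e+5 + 70.711*I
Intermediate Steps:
D(o) = -o**2*(15 + 3*sqrt(-3 + o))/3 (D(o) = -3*(sqrt(o - 3) + 5)*o**2/3 = -3*(sqrt(-3 + o) + 5)*o**2/3 = -3*(5 + sqrt(-3 + o))*o**2/3 = -(15 + 3*sqrt(-3 + o))*o**2/3 = -o**2*(15 + 3*sqrt(-3 + o))/3)
Z(J) = -125 - 50*I*sqrt(2) (Z(J) = (-5)**2*(-5 - sqrt(-3 - 5)) = 25*(-5 - sqrt(-8)) = 25*(-5 - 2*I*sqrt(2)) = -125 - 50*I*sqrt(2))
150701 - Z(T) = 150701 - (-125 - 50*I*sqrt(2)) = 150701 + (125 + 50*I*sqrt(2)) = 150826 + 50*I*sqrt(2)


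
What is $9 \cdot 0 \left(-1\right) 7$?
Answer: $0$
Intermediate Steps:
$9 \cdot 0 \left(-1\right) 7 = 9 \cdot 0 \cdot 7 = 0 \cdot 7 = 0$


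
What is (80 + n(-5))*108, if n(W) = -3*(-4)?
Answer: 9936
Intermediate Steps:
n(W) = 12
(80 + n(-5))*108 = (80 + 12)*108 = 92*108 = 9936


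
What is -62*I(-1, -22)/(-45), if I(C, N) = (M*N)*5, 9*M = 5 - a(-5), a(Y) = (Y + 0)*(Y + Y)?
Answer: 6820/9 ≈ 757.78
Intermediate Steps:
a(Y) = 2*Y² (a(Y) = Y*(2*Y) = 2*Y²)
M = -5 (M = (5 - 2*(-5)²)/9 = (5 - 2*25)/9 = (5 - 1*50)/9 = (5 - 50)/9 = (⅑)*(-45) = -5)
I(C, N) = -25*N (I(C, N) = -5*N*5 = -25*N)
-62*I(-1, -22)/(-45) = -62*(-25*(-22))/(-45) = -34100*(-1)/45 = -62*(-110/9) = 6820/9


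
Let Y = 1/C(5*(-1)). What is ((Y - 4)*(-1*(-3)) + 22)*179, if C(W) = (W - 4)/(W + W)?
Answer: 7160/3 ≈ 2386.7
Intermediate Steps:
C(W) = (-4 + W)/(2*W) (C(W) = (-4 + W)/((2*W)) = (-4 + W)*(1/(2*W)) = (-4 + W)/(2*W))
Y = 10/9 (Y = 1/((-4 + 5*(-1))/(2*((5*(-1))))) = 1/((½)*(-4 - 5)/(-5)) = 1/((½)*(-⅕)*(-9)) = 1/(9/10) = 10/9 ≈ 1.1111)
((Y - 4)*(-1*(-3)) + 22)*179 = ((10/9 - 4)*(-1*(-3)) + 22)*179 = (-26/9*3 + 22)*179 = (-26/3 + 22)*179 = (40/3)*179 = 7160/3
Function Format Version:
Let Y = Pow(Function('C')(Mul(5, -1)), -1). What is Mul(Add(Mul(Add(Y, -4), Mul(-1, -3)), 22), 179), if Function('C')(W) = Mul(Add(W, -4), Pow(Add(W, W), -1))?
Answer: Rational(7160, 3) ≈ 2386.7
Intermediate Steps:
Function('C')(W) = Mul(Rational(1, 2), Pow(W, -1), Add(-4, W)) (Function('C')(W) = Mul(Add(-4, W), Pow(Mul(2, W), -1)) = Mul(Add(-4, W), Mul(Rational(1, 2), Pow(W, -1))) = Mul(Rational(1, 2), Pow(W, -1), Add(-4, W)))
Y = Rational(10, 9) (Y = Pow(Mul(Rational(1, 2), Pow(Mul(5, -1), -1), Add(-4, Mul(5, -1))), -1) = Pow(Mul(Rational(1, 2), Pow(-5, -1), Add(-4, -5)), -1) = Pow(Mul(Rational(1, 2), Rational(-1, 5), -9), -1) = Pow(Rational(9, 10), -1) = Rational(10, 9) ≈ 1.1111)
Mul(Add(Mul(Add(Y, -4), Mul(-1, -3)), 22), 179) = Mul(Add(Mul(Add(Rational(10, 9), -4), Mul(-1, -3)), 22), 179) = Mul(Add(Mul(Rational(-26, 9), 3), 22), 179) = Mul(Add(Rational(-26, 3), 22), 179) = Mul(Rational(40, 3), 179) = Rational(7160, 3)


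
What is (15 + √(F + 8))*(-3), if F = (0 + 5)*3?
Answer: -45 - 3*√23 ≈ -59.388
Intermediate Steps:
F = 15 (F = 5*3 = 15)
(15 + √(F + 8))*(-3) = (15 + √(15 + 8))*(-3) = (15 + √23)*(-3) = -45 - 3*√23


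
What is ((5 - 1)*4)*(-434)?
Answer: -6944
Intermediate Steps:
((5 - 1)*4)*(-434) = (4*4)*(-434) = 16*(-434) = -6944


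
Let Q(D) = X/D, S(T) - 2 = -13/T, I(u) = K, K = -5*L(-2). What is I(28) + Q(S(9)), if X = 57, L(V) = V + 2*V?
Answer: 663/5 ≈ 132.60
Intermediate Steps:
L(V) = 3*V
K = 30 (K = -15*(-2) = -5*(-6) = 30)
I(u) = 30
S(T) = 2 - 13/T
Q(D) = 57/D
I(28) + Q(S(9)) = 30 + 57/(2 - 13/9) = 30 + 57/(5/9) = 30 + 57*(9/5) = 30 + 513/5 = 663/5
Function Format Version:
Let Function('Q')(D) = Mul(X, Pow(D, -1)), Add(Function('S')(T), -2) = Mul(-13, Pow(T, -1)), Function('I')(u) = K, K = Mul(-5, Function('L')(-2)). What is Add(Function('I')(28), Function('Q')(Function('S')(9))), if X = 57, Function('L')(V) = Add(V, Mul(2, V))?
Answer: Rational(663, 5) ≈ 132.60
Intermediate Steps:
Function('L')(V) = Mul(3, V)
K = 30 (K = Mul(-5, Mul(3, -2)) = Mul(-5, -6) = 30)
Function('I')(u) = 30
Function('S')(T) = Add(2, Mul(-13, Pow(T, -1)))
Function('Q')(D) = Mul(57, Pow(D, -1))
Add(Function('I')(28), Function('Q')(Function('S')(9))) = Add(30, Mul(57, Pow(Add(2, Mul(-13, Pow(9, -1))), -1))) = Add(30, Mul(57, Pow(Add(2, Mul(-13, Rational(1, 9))), -1))) = Add(30, Mul(57, Pow(Add(2, Rational(-13, 9)), -1))) = Add(30, Mul(57, Pow(Rational(5, 9), -1))) = Add(30, Mul(57, Rational(9, 5))) = Add(30, Rational(513, 5)) = Rational(663, 5)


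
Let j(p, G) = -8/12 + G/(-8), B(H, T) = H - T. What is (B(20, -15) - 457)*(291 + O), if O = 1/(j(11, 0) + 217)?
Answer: -79699764/649 ≈ -1.2280e+5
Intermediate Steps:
j(p, G) = -⅔ - G/8 (j(p, G) = -8*1/12 + G*(-⅛) = -⅔ - G/8)
O = 3/649 (O = 1/((-⅔ - ⅛*0) + 217) = 1/((-⅔ + 0) + 217) = 1/(-⅔ + 217) = 1/(649/3) = 3/649 ≈ 0.0046225)
(B(20, -15) - 457)*(291 + O) = ((20 - 1*(-15)) - 457)*(291 + 3/649) = ((20 + 15) - 457)*(188862/649) = (35 - 457)*(188862/649) = -422*188862/649 = -79699764/649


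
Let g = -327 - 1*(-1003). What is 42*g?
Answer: 28392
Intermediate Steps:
g = 676 (g = -327 + 1003 = 676)
42*g = 42*676 = 28392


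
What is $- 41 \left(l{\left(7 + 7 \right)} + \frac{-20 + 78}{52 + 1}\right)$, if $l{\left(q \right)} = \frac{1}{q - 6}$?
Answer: $- \frac{21197}{424} \approx -49.993$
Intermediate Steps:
$l{\left(q \right)} = \frac{1}{-6 + q}$
$- 41 \left(l{\left(7 + 7 \right)} + \frac{-20 + 78}{52 + 1}\right) = - 41 \left(\frac{1}{-6 + \left(7 + 7\right)} + \frac{-20 + 78}{52 + 1}\right) = - 41 \left(\frac{1}{-6 + 14} + \frac{58}{53}\right) = - 41 \left(\frac{1}{8} + 58 \cdot \frac{1}{53}\right) = - 41 \left(\frac{1}{8} + \frac{58}{53}\right) = \left(-41\right) \frac{517}{424} = - \frac{21197}{424}$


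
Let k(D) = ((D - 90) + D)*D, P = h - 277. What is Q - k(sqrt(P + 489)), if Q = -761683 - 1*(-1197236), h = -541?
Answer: 436211 + 90*I*sqrt(329) ≈ 4.3621e+5 + 1632.5*I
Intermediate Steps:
P = -818 (P = -541 - 277 = -818)
Q = 435553 (Q = -761683 + 1197236 = 435553)
k(D) = D*(-90 + 2*D) (k(D) = ((-90 + D) + D)*D = (-90 + 2*D)*D = D*(-90 + 2*D))
Q - k(sqrt(P + 489)) = 435553 - 2*sqrt(-818 + 489)*(-45 + sqrt(-818 + 489)) = 435553 - 2*sqrt(-329)*(-45 + sqrt(-329)) = 435553 - 2*I*sqrt(329)*(-45 + I*sqrt(329))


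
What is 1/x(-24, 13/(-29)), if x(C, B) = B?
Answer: -29/13 ≈ -2.2308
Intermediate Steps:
1/x(-24, 13/(-29)) = 1/(13/(-29)) = 1/(13*(-1/29)) = 1/(-13/29) = -29/13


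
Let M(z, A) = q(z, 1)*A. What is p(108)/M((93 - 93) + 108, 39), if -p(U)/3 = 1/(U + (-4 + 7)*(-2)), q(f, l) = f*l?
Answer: -1/143208 ≈ -6.9829e-6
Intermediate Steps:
M(z, A) = A*z (M(z, A) = (z*1)*A = z*A = A*z)
p(U) = -3/(-6 + U) (p(U) = -3/(U + (-4 + 7)*(-2)) = -3/(U + 3*(-2)) = -3/(U - 6) = -3/(-6 + U))
p(108)/M((93 - 93) + 108, 39) = (-3/(-6 + 108))/((39*((93 - 93) + 108))) = (-3/102)/((39*(0 + 108))) = (-3*1/102)/((39*108)) = -1/34/4212 = -1/34*1/4212 = -1/143208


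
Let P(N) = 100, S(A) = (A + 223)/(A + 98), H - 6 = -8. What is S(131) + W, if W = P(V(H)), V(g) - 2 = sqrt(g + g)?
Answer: 23254/229 ≈ 101.55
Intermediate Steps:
H = -2 (H = 6 - 8 = -2)
V(g) = 2 + sqrt(2)*sqrt(g) (V(g) = 2 + sqrt(g + g) = 2 + sqrt(2*g) = 2 + sqrt(2)*sqrt(g))
S(A) = (223 + A)/(98 + A)
W = 100
S(131) + W = (223 + 131)/(98 + 131) + 100 = 354/229 + 100 = 23254/229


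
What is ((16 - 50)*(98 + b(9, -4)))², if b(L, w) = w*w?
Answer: 15023376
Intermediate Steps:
b(L, w) = w²
((16 - 50)*(98 + b(9, -4)))² = ((16 - 50)*(98 + (-4)²))² = (-34*(98 + 16))² = (-34*114)² = (-3876)² = 15023376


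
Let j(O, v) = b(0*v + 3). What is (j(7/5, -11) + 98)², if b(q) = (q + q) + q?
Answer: 11449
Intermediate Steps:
b(q) = 3*q (b(q) = 2*q + q = 3*q)
j(O, v) = 9 (j(O, v) = 3*(0*v + 3) = 3*(0 + 3) = 3*3 = 9)
(j(7/5, -11) + 98)² = (9 + 98)² = 107² = 11449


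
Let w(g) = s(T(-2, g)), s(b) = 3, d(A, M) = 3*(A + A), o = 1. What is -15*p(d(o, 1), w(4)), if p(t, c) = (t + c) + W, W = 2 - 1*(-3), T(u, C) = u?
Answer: -210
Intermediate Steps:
W = 5 (W = 2 + 3 = 5)
d(A, M) = 6*A (d(A, M) = 3*(2*A) = 6*A)
w(g) = 3
p(t, c) = 5 + c + t (p(t, c) = (t + c) + 5 = (c + t) + 5 = 5 + c + t)
-15*p(d(o, 1), w(4)) = -15*(5 + 3 + 6*1) = -15*(5 + 3 + 6) = -15*14 = -210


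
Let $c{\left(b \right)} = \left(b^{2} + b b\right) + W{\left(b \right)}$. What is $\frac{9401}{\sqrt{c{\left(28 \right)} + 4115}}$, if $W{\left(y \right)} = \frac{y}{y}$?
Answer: $\frac{1343 \sqrt{29}}{58} \approx 124.69$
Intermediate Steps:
$W{\left(y \right)} = 1$
$c{\left(b \right)} = 1 + 2 b^{2}$ ($c{\left(b \right)} = \left(b^{2} + b b\right) + 1 = \left(b^{2} + b^{2}\right) + 1 = 2 b^{2} + 1 = 1 + 2 b^{2}$)
$\frac{9401}{\sqrt{c{\left(28 \right)} + 4115}} = \frac{9401}{\sqrt{\left(1 + 2 \cdot 28^{2}\right) + 4115}} = \frac{9401}{\sqrt{\left(1 + 2 \cdot 784\right) + 4115}} = \frac{9401}{\sqrt{\left(1 + 1568\right) + 4115}} = \frac{9401}{\sqrt{1569 + 4115}} = \frac{9401}{\sqrt{5684}} = \frac{9401}{14 \sqrt{29}} = 9401 \frac{\sqrt{29}}{406} = \frac{1343 \sqrt{29}}{58}$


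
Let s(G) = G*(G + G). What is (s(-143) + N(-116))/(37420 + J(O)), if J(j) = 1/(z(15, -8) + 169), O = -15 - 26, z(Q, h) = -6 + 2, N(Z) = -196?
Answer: 6715830/6174301 ≈ 1.0877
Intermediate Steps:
z(Q, h) = -4
O = -41
J(j) = 1/165 (J(j) = 1/(-4 + 169) = 1/165)
s(G) = 2*G² (s(G) = G*(2*G) = 2*G²)
(s(-143) + N(-116))/(37420 + J(O)) = (2*(-143)² - 196)/(37420 + 1/165) = (2*20449 - 196)/(6174301/165) = (40898 - 196)*(165/6174301) = 40702*(165/6174301) = 6715830/6174301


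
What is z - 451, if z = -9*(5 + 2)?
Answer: -514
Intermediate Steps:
z = -63 (z = -9*7 = -63)
z - 451 = -63 - 451 = -514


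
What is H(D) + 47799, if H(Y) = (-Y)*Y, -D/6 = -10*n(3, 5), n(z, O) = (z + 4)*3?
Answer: -1539801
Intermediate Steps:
n(z, O) = 12 + 3*z (n(z, O) = (4 + z)*3 = 12 + 3*z)
D = 1260 (D = -(-60)*(12 + 3*3) = -(-60)*(12 + 9) = -(-60)*21 = -6*(-210) = 1260)
H(Y) = -Y²
H(D) + 47799 = -1*1260² + 47799 = -1*1587600 + 47799 = -1587600 + 47799 = -1539801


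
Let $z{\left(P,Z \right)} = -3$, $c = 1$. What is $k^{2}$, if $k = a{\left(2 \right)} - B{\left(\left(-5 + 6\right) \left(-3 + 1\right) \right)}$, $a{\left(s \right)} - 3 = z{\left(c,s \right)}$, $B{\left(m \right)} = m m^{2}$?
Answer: $64$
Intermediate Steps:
$B{\left(m \right)} = m^{3}$
$a{\left(s \right)} = 0$ ($a{\left(s \right)} = 3 - 3 = 0$)
$k = 8$ ($k = 0 - \left(\left(-5 + 6\right) \left(-3 + 1\right)\right)^{3} = 0 - \left(1 \left(-2\right)\right)^{3} = 0 - \left(-2\right)^{3} = 0 - -8 = 0 + 8 = 8$)
$k^{2} = 8^{2} = 64$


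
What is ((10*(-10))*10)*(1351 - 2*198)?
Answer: -955000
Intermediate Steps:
((10*(-10))*10)*(1351 - 2*198) = (-100*10)*(1351 - 396) = -1000*955 = -955000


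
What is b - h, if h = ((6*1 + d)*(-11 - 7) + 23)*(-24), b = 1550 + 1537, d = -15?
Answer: 7527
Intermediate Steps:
b = 3087
h = -4440 (h = ((6*1 - 15)*(-11 - 7) + 23)*(-24) = ((6 - 15)*(-18) + 23)*(-24) = (-9*(-18) + 23)*(-24) = (162 + 23)*(-24) = 185*(-24) = -4440)
b - h = 3087 - 1*(-4440) = 3087 + 4440 = 7527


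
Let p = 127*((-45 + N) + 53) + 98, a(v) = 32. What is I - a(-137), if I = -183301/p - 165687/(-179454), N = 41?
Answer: -22715103205/378109578 ≈ -60.075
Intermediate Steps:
p = 6321 (p = 127*((-45 + 41) + 53) + 98 = 127*(-4 + 53) + 98 = 127*49 + 98 = 6223 + 98 = 6321)
I = -10615596709/378109578 (I = -183301/6321 - 165687/(-179454) = -183301*1/6321 - 165687*(-1/179454) = -183301/6321 + 55229/59818 = -10615596709/378109578 ≈ -28.075)
I - a(-137) = -10615596709/378109578 - 1*32 = -10615596709/378109578 - 32 = -22715103205/378109578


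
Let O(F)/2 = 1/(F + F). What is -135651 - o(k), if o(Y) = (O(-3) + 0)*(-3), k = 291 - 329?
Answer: -135652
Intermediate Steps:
O(F) = 1/F (O(F) = 2/(F + F) = 2/((2*F)) = 2*(1/(2*F)) = 1/F)
k = -38
o(Y) = 1 (o(Y) = (1/(-3) + 0)*(-3) = (-⅓ + 0)*(-3) = -⅓*(-3) = 1)
-135651 - o(k) = -135651 - 1*1 = -135651 - 1 = -135652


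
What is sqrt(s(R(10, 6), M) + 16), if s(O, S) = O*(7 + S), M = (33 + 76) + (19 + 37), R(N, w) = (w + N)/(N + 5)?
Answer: 4*sqrt(2805)/15 ≈ 14.123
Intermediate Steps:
R(N, w) = (N + w)/(5 + N)
M = 165 (M = 109 + 56 = 165)
sqrt(s(R(10, 6), M) + 16) = sqrt(((10 + 6)/(5 + 10))*(7 + 165) + 16) = sqrt((16/15)*172 + 16) = sqrt(2752/15 + 16) = sqrt(2992/15) = 4*sqrt(2805)/15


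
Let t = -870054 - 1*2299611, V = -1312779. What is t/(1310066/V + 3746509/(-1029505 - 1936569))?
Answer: 2468408099638367718/1760818207879 ≈ 1.4019e+6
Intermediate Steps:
t = -3169665 (t = -870054 - 2299611 = -3169665)
t/(1310066/V + 3746509/(-1029505 - 1936569)) = -3169665/(1310066/(-1312779) + 3746509/(-1029505 - 1936569)) = -3169665/(1310066*(-1/1312779) + 3746509/(-2966074)) = -3169665/(-1310066/1312779 + 3746509*(-1/2966074)) = -3169665/(-1310066/1312779 - 3746509/2966074) = -3169665/(-8804091039395/3893799659646) = -3169665*(-3893799659646/8804091039395) = 2468408099638367718/1760818207879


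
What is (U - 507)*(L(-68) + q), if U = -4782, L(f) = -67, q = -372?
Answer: 2321871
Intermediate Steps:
(U - 507)*(L(-68) + q) = (-4782 - 507)*(-67 - 372) = -5289*(-439) = 2321871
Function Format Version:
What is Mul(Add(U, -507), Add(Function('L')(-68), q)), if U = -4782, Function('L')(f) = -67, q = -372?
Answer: 2321871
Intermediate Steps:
Mul(Add(U, -507), Add(Function('L')(-68), q)) = Mul(Add(-4782, -507), Add(-67, -372)) = Mul(-5289, -439) = 2321871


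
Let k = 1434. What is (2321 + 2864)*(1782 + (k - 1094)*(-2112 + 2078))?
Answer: -50698930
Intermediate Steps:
(2321 + 2864)*(1782 + (k - 1094)*(-2112 + 2078)) = (2321 + 2864)*(1782 + (1434 - 1094)*(-2112 + 2078)) = 5185*(1782 + 340*(-34)) = 5185*(1782 - 11560) = 5185*(-9778) = -50698930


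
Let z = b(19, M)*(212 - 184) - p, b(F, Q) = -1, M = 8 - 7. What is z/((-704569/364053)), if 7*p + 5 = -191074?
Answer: -9927361257/704569 ≈ -14090.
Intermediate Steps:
M = 1
p = -27297 (p = -5/7 + (1/7)*(-191074) = -5/7 - 191074/7 = -27297)
z = 27269 (z = -(212 - 184) - 1*(-27297) = -1*28 + 27297 = -28 + 27297 = 27269)
z/((-704569/364053)) = 27269/((-704569/364053)) = 27269/((-704569*1/364053)) = 27269/(-704569/364053) = 27269*(-364053/704569) = -9927361257/704569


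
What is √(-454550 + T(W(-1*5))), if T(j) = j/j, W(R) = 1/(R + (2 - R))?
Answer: I*√454549 ≈ 674.2*I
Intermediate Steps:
W(R) = ½ (W(R) = 1/2 = ½)
T(j) = 1
√(-454550 + T(W(-1*5))) = √(-454550 + 1) = √(-454549) = I*√454549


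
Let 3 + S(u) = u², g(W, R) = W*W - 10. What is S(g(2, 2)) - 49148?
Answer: -49115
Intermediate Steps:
g(W, R) = -10 + W² (g(W, R) = W² - 10 = -10 + W²)
S(u) = -3 + u²
S(g(2, 2)) - 49148 = (-3 + (-10 + 2²)²) - 49148 = (-3 + (-10 + 4)²) - 49148 = (-3 + (-6)²) - 49148 = (-3 + 36) - 49148 = 33 - 49148 = -49115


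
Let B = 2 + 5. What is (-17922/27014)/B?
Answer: -8961/94549 ≈ -0.094776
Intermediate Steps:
B = 7
(-17922/27014)/B = -17922/27014/7 = -17922*1/27014*(1/7) = -8961/13507*1/7 = -8961/94549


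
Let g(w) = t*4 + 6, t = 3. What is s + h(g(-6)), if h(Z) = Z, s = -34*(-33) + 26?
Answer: 1166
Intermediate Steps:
g(w) = 18 (g(w) = 3*4 + 6 = 12 + 6 = 18)
s = 1148 (s = 1122 + 26 = 1148)
s + h(g(-6)) = 1148 + 18 = 1166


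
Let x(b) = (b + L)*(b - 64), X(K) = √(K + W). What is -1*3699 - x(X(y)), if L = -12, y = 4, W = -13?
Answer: -4458 + 228*I ≈ -4458.0 + 228.0*I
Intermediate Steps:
X(K) = √(-13 + K) (X(K) = √(K - 13) = √(-13 + K))
x(b) = (-64 + b)*(-12 + b) (x(b) = (b - 12)*(b - 64) = (-12 + b)*(-64 + b) = (-64 + b)*(-12 + b))
-1*3699 - x(X(y)) = -1*3699 - (768 + (√(-13 + 4))² - 76*√(-13 + 4)) = -3699 - (768 + (√(-9))² - 228*I) = -3699 - (768 + (3*I)² - 228*I) = -3699 - (768 - 9 - 228*I) = -3699 - (759 - 228*I) = -3699 + (-759 + 228*I) = -4458 + 228*I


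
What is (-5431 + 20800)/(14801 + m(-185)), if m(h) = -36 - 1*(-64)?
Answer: 5123/4943 ≈ 1.0364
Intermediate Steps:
m(h) = 28 (m(h) = -36 + 64 = 28)
(-5431 + 20800)/(14801 + m(-185)) = (-5431 + 20800)/(14801 + 28) = 15369/14829 = 15369*(1/14829) = 5123/4943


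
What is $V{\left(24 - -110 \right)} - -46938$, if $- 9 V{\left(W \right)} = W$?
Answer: $\frac{422308}{9} \approx 46923.0$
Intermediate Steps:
$V{\left(W \right)} = - \frac{W}{9}$
$V{\left(24 - -110 \right)} - -46938 = - \frac{24 - -110}{9} - -46938 = - \frac{24 + 110}{9} + 46938 = \left(- \frac{1}{9}\right) 134 + 46938 = - \frac{134}{9} + 46938 = \frac{422308}{9}$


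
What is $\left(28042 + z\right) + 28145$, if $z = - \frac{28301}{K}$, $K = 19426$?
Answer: $\frac{1091460361}{19426} \approx 56186.0$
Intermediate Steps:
$z = - \frac{28301}{19426} \approx -1.4569$
$\left(28042 + z\right) + 28145 = \left(28042 - \frac{28301}{19426}\right) + 28145 = \frac{544715591}{19426} + 28145 = \frac{1091460361}{19426}$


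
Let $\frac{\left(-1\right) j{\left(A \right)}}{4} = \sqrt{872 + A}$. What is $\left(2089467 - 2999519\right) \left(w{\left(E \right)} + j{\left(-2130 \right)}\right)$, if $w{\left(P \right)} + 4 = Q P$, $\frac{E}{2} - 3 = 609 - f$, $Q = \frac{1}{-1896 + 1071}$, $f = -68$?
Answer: $\frac{77106224}{15} + 3640208 i \sqrt{1258} \approx 5.1404 \cdot 10^{6} + 1.2911 \cdot 10^{8} i$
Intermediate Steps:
$j{\left(A \right)} = - 4 \sqrt{872 + A}$
$Q = - \frac{1}{825}$ ($Q = \frac{1}{-825} = - \frac{1}{825} \approx -0.0012121$)
$E = 1360$ ($E = 6 + 2 \left(609 - -68\right) = 6 + 2 \left(609 + 68\right) = 6 + 2 \cdot 677 = 6 + 1354 = 1360$)
$w{\left(P \right)} = -4 - \frac{P}{825}$
$\left(2089467 - 2999519\right) \left(w{\left(E \right)} + j{\left(-2130 \right)}\right) = \left(2089467 - 2999519\right) \left(\left(-4 - \frac{272}{165}\right) - 4 \sqrt{872 - 2130}\right) = - 910052 \left(\left(-4 - \frac{272}{165}\right) - 4 \sqrt{-1258}\right) = - 910052 \left(- \frac{932}{165} - 4 i \sqrt{1258}\right) = \frac{77106224}{15} + 3640208 i \sqrt{1258}$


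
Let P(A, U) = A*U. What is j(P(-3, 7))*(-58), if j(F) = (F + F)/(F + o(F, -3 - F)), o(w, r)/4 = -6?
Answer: -812/15 ≈ -54.133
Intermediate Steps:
o(w, r) = -24 (o(w, r) = 4*(-6) = -24)
j(F) = 2*F/(-24 + F) (j(F) = (F + F)/(F - 24) = (2*F)/(-24 + F) = 2*F/(-24 + F))
j(P(-3, 7))*(-58) = (2*(-3*7)/(-24 - 3*7))*(-58) = (2*(-21)/(-24 - 21))*(-58) = (2*(-21)/(-45))*(-58) = (2*(-21)*(-1/45))*(-58) = (14/15)*(-58) = -812/15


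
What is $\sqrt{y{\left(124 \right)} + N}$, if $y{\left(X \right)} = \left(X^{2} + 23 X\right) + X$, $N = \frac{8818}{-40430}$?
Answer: $\frac{\sqrt{7499386393265}}{20215} \approx 135.47$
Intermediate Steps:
$N = - \frac{4409}{20215}$ ($N = 8818 \left(- \frac{1}{40430}\right) = - \frac{4409}{20215} \approx -0.21811$)
$y{\left(X \right)} = X^{2} + 24 X$
$\sqrt{y{\left(124 \right)} + N} = \sqrt{124 \left(24 + 124\right) - \frac{4409}{20215}} = \sqrt{124 \cdot 148 - \frac{4409}{20215}} = \sqrt{18352 - \frac{4409}{20215}} = \sqrt{\frac{370981271}{20215}} = \frac{\sqrt{7499386393265}}{20215}$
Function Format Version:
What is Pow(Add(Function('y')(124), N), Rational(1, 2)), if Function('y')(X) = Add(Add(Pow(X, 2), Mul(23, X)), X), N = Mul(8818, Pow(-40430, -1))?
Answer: Mul(Rational(1, 20215), Pow(7499386393265, Rational(1, 2))) ≈ 135.47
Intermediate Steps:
N = Rational(-4409, 20215) (N = Mul(8818, Rational(-1, 40430)) = Rational(-4409, 20215) ≈ -0.21811)
Function('y')(X) = Add(Pow(X, 2), Mul(24, X))
Pow(Add(Function('y')(124), N), Rational(1, 2)) = Pow(Add(Mul(124, Add(24, 124)), Rational(-4409, 20215)), Rational(1, 2)) = Pow(Add(Mul(124, 148), Rational(-4409, 20215)), Rational(1, 2)) = Pow(Add(18352, Rational(-4409, 20215)), Rational(1, 2)) = Pow(Rational(370981271, 20215), Rational(1, 2)) = Mul(Rational(1, 20215), Pow(7499386393265, Rational(1, 2)))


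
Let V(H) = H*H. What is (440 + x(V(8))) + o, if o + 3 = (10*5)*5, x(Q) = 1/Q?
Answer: 43969/64 ≈ 687.02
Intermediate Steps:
V(H) = H²
o = 247 (o = -3 + (10*5)*5 = -3 + 50*5 = -3 + 250 = 247)
(440 + x(V(8))) + o = (440 + 1/(8²)) + 247 = (440 + 1/64) + 247 = 28161/64 + 247 = 43969/64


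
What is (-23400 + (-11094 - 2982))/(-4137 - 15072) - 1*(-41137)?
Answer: 263412703/6403 ≈ 41139.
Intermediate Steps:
(-23400 + (-11094 - 2982))/(-4137 - 15072) - 1*(-41137) = (-23400 - 14076)/(-19209) + 41137 = -37476*(-1/19209) + 41137 = 12492/6403 + 41137 = 263412703/6403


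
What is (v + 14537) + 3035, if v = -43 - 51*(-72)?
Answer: 21201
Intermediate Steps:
v = 3629 (v = -43 + 3672 = 3629)
(v + 14537) + 3035 = (3629 + 14537) + 3035 = 18166 + 3035 = 21201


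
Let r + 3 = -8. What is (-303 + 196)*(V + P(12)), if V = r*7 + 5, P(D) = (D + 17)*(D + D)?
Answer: -66768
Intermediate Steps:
r = -11 (r = -3 - 8 = -11)
P(D) = 2*D*(17 + D) (P(D) = (17 + D)*(2*D) = 2*D*(17 + D))
V = -72 (V = -11*7 + 5 = -77 + 5 = -72)
(-303 + 196)*(V + P(12)) = (-303 + 196)*(-72 + 2*12*(17 + 12)) = -107*(-72 + 2*12*29) = -107*(-72 + 696) = -107*624 = -66768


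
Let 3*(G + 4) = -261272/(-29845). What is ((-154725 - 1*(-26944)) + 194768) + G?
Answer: 5997584177/89535 ≈ 66986.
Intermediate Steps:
G = -96868/89535 (G = -4 + (-261272/(-29845))/3 = -4 + (-261272*(-1/29845))/3 = -4 + (⅓)*(261272/29845) = -4 + 261272/89535 = -96868/89535 ≈ -1.0819)
((-154725 - 1*(-26944)) + 194768) + G = ((-154725 - 1*(-26944)) + 194768) - 96868/89535 = ((-154725 + 26944) + 194768) - 96868/89535 = (-127781 + 194768) - 96868/89535 = 66987 - 96868/89535 = 5997584177/89535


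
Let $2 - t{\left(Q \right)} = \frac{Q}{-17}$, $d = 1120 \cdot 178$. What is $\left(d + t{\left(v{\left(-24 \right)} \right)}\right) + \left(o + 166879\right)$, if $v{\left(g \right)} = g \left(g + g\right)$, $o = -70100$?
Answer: $\frac{5035549}{17} \approx 2.9621 \cdot 10^{5}$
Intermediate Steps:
$v{\left(g \right)} = 2 g^{2}$ ($v{\left(g \right)} = g 2 g = 2 g^{2}$)
$d = 199360$
$t{\left(Q \right)} = 2 + \frac{Q}{17}$ ($t{\left(Q \right)} = 2 - \frac{Q}{-17} = 2 - Q \left(- \frac{1}{17}\right) = 2 - - \frac{Q}{17} = 2 + \frac{Q}{17}$)
$\left(d + t{\left(v{\left(-24 \right)} \right)}\right) + \left(o + 166879\right) = \left(199360 + \left(2 + \frac{2 \left(-24\right)^{2}}{17}\right)\right) + \left(-70100 + 166879\right) = \left(199360 + \left(2 + \frac{2 \cdot 576}{17}\right)\right) + 96779 = \left(199360 + \left(2 + \frac{1}{17} \cdot 1152\right)\right) + 96779 = \left(199360 + \left(2 + \frac{1152}{17}\right)\right) + 96779 = \left(199360 + \frac{1186}{17}\right) + 96779 = \frac{3390306}{17} + 96779 = \frac{5035549}{17}$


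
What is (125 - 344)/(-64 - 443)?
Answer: 73/169 ≈ 0.43195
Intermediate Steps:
(125 - 344)/(-64 - 443) = -219/(-507) = -219*(-1/507) = 73/169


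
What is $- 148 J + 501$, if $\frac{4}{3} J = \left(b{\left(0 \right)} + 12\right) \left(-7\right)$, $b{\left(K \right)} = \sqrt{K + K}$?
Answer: $9825$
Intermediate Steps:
$b{\left(K \right)} = \sqrt{2} \sqrt{K}$ ($b{\left(K \right)} = \sqrt{2 K} = \sqrt{2} \sqrt{K}$)
$J = -63$ ($J = \frac{3 \left(\sqrt{2} \sqrt{0} + 12\right) \left(-7\right)}{4} = \frac{3 \left(\sqrt{2} \cdot 0 + 12\right) \left(-7\right)}{4} = \frac{3 \left(0 + 12\right) \left(-7\right)}{4} = \frac{3 \cdot 12 \left(-7\right)}{4} = \frac{3}{4} \left(-84\right) = -63$)
$- 148 J + 501 = \left(-148\right) \left(-63\right) + 501 = 9324 + 501 = 9825$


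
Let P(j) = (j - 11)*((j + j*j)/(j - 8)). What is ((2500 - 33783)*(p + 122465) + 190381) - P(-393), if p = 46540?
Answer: -2120066245258/401 ≈ -5.2869e+9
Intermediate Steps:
P(j) = (-11 + j)*(j + j²)/(-8 + j) (P(j) = (-11 + j)*((j + j²)/(-8 + j)) = (-11 + j)*(j + j²)/(-8 + j))
((2500 - 33783)*(p + 122465) + 190381) - P(-393) = ((2500 - 33783)*(46540 + 122465) + 190381) - (-393)*(-11 + (-393)² - 10*(-393))/(-8 - 393) = (-31283*169005 + 190381) - (-393)*(-11 + 154449 + 3930)/(-401) = (-5286983415 + 190381) - (-393)*(-1)*158368/401 = -5286793034 - 1*62238624/401 = -5286793034 - 62238624/401 = -2120066245258/401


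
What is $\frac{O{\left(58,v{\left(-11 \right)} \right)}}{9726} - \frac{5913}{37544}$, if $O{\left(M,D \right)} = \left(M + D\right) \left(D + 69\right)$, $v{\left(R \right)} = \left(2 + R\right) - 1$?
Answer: $\frac{8135795}{60858824} \approx 0.13368$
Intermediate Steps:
$v{\left(R \right)} = 1 + R$
$O{\left(M,D \right)} = \left(69 + D\right) \left(D + M\right)$ ($O{\left(M,D \right)} = \left(D + M\right) \left(69 + D\right) = \left(69 + D\right) \left(D + M\right)$)
$\frac{O{\left(58,v{\left(-11 \right)} \right)}}{9726} - \frac{5913}{37544} = \frac{\left(1 - 11\right)^{2} + 69 \left(1 - 11\right) + 69 \cdot 58 + \left(1 - 11\right) 58}{9726} - \frac{5913}{37544} = \left(\left(-10\right)^{2} + 69 \left(-10\right) + 4002 - 580\right) \frac{1}{9726} - \frac{5913}{37544} = \left(100 - 690 + 4002 - 580\right) \frac{1}{9726} - \frac{5913}{37544} = 2832 \cdot \frac{1}{9726} - \frac{5913}{37544} = \frac{472}{1621} - \frac{5913}{37544} = \frac{8135795}{60858824}$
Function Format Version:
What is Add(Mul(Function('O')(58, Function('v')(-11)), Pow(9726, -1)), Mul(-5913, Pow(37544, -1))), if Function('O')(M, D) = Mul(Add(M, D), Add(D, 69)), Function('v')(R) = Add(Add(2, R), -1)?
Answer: Rational(8135795, 60858824) ≈ 0.13368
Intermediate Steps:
Function('v')(R) = Add(1, R)
Function('O')(M, D) = Mul(Add(69, D), Add(D, M)) (Function('O')(M, D) = Mul(Add(D, M), Add(69, D)) = Mul(Add(69, D), Add(D, M)))
Add(Mul(Function('O')(58, Function('v')(-11)), Pow(9726, -1)), Mul(-5913, Pow(37544, -1))) = Add(Mul(Add(Pow(Add(1, -11), 2), Mul(69, Add(1, -11)), Mul(69, 58), Mul(Add(1, -11), 58)), Pow(9726, -1)), Mul(-5913, Pow(37544, -1))) = Add(Mul(Add(Pow(-10, 2), Mul(69, -10), 4002, Mul(-10, 58)), Rational(1, 9726)), Mul(-5913, Rational(1, 37544))) = Add(Mul(Add(100, -690, 4002, -580), Rational(1, 9726)), Rational(-5913, 37544)) = Add(Mul(2832, Rational(1, 9726)), Rational(-5913, 37544)) = Add(Rational(472, 1621), Rational(-5913, 37544)) = Rational(8135795, 60858824)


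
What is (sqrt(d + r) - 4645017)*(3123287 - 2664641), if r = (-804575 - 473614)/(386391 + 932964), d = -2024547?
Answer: -2130418466982 + 152882*I*sqrt(43507726207600170)/48865 ≈ -2.1304e+12 + 6.5259e+8*I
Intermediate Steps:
r = -142021/146595 (r = -1278189/1319355 = -1278189*1/1319355 = -142021/146595 ≈ -0.96880)
(sqrt(d + r) - 4645017)*(3123287 - 2664641) = (sqrt(-2024547 - 142021/146595) - 4645017)*(3123287 - 2664641) = (sqrt(-296788609486/146595) - 4645017)*458646 = (I*sqrt(43507726207600170)/146595 - 4645017)*458646 = (-4645017 + I*sqrt(43507726207600170)/146595)*458646 = -2130418466982 + 152882*I*sqrt(43507726207600170)/48865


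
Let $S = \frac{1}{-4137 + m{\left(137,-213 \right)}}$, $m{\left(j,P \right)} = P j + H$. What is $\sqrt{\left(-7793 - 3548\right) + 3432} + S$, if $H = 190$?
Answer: $- \frac{1}{33128} + i \sqrt{7909} \approx -3.0186 \cdot 10^{-5} + 88.933 i$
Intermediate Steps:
$m{\left(j,P \right)} = 190 + P j$ ($m{\left(j,P \right)} = P j + 190 = 190 + P j$)
$S = - \frac{1}{33128}$ ($S = \frac{1}{-4137 + \left(190 - 29181\right)} = \frac{1}{-4137 - 28991} = \frac{1}{-33128} = - \frac{1}{33128} \approx -3.0186 \cdot 10^{-5}$)
$\sqrt{\left(-7793 - 3548\right) + 3432} + S = \sqrt{\left(-7793 - 3548\right) + 3432} - \frac{1}{33128} = \sqrt{-11341 + 3432} - \frac{1}{33128} = \sqrt{-7909} - \frac{1}{33128} = i \sqrt{7909} - \frac{1}{33128} = - \frac{1}{33128} + i \sqrt{7909}$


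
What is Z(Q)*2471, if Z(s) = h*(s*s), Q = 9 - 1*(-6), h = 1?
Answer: 555975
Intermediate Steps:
Q = 15 (Q = 9 + 6 = 15)
Z(s) = s² (Z(s) = 1*(s*s) = 1*s² = s²)
Z(Q)*2471 = 15²*2471 = 225*2471 = 555975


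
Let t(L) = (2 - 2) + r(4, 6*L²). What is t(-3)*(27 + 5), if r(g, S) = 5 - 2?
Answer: 96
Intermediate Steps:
r(g, S) = 3
t(L) = 3 (t(L) = (2 - 2) + 3 = 0 + 3 = 3)
t(-3)*(27 + 5) = 3*(27 + 5) = 3*32 = 96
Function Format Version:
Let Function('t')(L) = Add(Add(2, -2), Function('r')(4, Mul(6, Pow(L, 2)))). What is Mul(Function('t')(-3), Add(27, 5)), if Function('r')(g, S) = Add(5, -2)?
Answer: 96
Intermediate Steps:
Function('r')(g, S) = 3
Function('t')(L) = 3 (Function('t')(L) = Add(Add(2, -2), 3) = Add(0, 3) = 3)
Mul(Function('t')(-3), Add(27, 5)) = Mul(3, Add(27, 5)) = Mul(3, 32) = 96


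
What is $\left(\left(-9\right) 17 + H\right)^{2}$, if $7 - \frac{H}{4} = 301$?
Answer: $1766241$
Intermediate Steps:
$H = -1176$ ($H = 28 - 1204 = -1176$)
$\left(\left(-9\right) 17 + H\right)^{2} = \left(\left(-9\right) 17 - 1176\right)^{2} = \left(-153 - 1176\right)^{2} = \left(-1329\right)^{2} = 1766241$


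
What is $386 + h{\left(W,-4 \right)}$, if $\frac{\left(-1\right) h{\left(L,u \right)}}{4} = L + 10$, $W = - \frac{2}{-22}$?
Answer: $\frac{3802}{11} \approx 345.64$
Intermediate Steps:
$W = \frac{1}{11}$ ($W = \left(-2\right) \left(- \frac{1}{22}\right) = \frac{1}{11} \approx 0.090909$)
$h{\left(L,u \right)} = -40 - 4 L$ ($h{\left(L,u \right)} = - 4 \left(L + 10\right) = - 4 \left(10 + L\right) = -40 - 4 L$)
$386 + h{\left(W,-4 \right)} = 386 - \frac{444}{11} = \frac{3802}{11}$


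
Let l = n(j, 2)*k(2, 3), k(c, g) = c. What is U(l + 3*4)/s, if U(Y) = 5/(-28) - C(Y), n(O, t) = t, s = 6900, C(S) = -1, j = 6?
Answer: 1/8400 ≈ 0.00011905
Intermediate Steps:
l = 4 (l = 2*2 = 4)
U(Y) = 23/28 (U(Y) = 5/(-28) - 1*(-1) = 5*(-1/28) + 1 = -5/28 + 1 = 23/28)
U(l + 3*4)/s = (23/28)/6900 = (23/28)*(1/6900) = 1/8400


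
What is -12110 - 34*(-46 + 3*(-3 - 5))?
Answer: -9730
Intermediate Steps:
-12110 - 34*(-46 + 3*(-3 - 5)) = -12110 - 34*(-46 + 3*(-8)) = -12110 - 34*(-46 - 24) = -12110 - 34*(-70) = -12110 - 1*(-2380) = -12110 + 2380 = -9730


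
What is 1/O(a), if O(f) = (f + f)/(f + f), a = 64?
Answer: 1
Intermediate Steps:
O(f) = 1 (O(f) = (2*f)/((2*f)) = (2*f)*(1/(2*f)) = 1)
1/O(a) = 1/1 = 1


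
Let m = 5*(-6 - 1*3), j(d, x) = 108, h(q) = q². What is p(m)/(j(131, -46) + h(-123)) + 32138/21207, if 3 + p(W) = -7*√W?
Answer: 54402565/35903451 - 7*I*√5/5079 ≈ 1.5152 - 0.0030818*I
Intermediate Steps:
m = -45 (m = 5*(-6 - 3) = 5*(-9) = -45)
p(W) = -3 - 7*√W
p(m)/(j(131, -46) + h(-123)) + 32138/21207 = (-3 - 21*I*√5)/(108 + (-123)²) + 32138/21207 = (-3 - 21*I*√5)/(108 + 15129) + 32138*(1/21207) = (-3 - 21*I*√5)/15237 + 32138/21207 = (-3 - 21*I*√5)*(1/15237) + 32138/21207 = (-1/5079 - 7*I*√5/5079) + 32138/21207 = 54402565/35903451 - 7*I*√5/5079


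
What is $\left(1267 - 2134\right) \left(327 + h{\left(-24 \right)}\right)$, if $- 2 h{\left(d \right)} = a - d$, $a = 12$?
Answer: $-267903$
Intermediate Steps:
$h{\left(d \right)} = -6 + \frac{d}{2}$ ($h{\left(d \right)} = - \frac{12 - d}{2} = -6 + \frac{d}{2}$)
$\left(1267 - 2134\right) \left(327 + h{\left(-24 \right)}\right) = \left(1267 - 2134\right) \left(327 + \left(-6 + \frac{1}{2} \left(-24\right)\right)\right) = - 867 \left(327 - 18\right) = \left(-867\right) 309 = -267903$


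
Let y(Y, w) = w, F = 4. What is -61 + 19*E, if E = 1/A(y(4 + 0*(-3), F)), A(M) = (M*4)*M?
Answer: -3885/64 ≈ -60.703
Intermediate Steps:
A(M) = 4*M**2 (A(M) = (4*M)*M = 4*M**2)
E = 1/64 (E = 1/(4*4**2) = 1/(4*16) = 1/64 ≈ 0.015625)
-61 + 19*E = -61 + 19*(1/64) = -61 + 19/64 = -3885/64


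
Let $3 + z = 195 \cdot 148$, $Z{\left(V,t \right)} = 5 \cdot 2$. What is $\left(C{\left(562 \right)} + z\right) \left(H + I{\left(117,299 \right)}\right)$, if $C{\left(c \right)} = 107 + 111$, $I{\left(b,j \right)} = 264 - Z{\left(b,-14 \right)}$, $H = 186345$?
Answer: $5425365925$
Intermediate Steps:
$Z{\left(V,t \right)} = 10$
$I{\left(b,j \right)} = 254$ ($I{\left(b,j \right)} = 264 - 10 = 254$)
$C{\left(c \right)} = 218$
$z = 28857$ ($z = -3 + 195 \cdot 148 = -3 + 28860 = 28857$)
$\left(C{\left(562 \right)} + z\right) \left(H + I{\left(117,299 \right)}\right) = \left(218 + 28857\right) \left(186345 + 254\right) = 29075 \cdot 186599 = 5425365925$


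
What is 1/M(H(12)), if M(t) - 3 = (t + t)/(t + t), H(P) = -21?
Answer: ¼ ≈ 0.25000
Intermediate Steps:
M(t) = 4 (M(t) = 3 + (t + t)/(t + t) = 3 + (2*t)/((2*t)) = 3 + (2*t)*(1/(2*t)) = 3 + 1 = 4)
1/M(H(12)) = 1/4 = ¼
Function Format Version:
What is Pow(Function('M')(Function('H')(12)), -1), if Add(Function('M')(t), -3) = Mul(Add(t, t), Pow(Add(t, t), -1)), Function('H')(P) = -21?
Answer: Rational(1, 4) ≈ 0.25000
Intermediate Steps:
Function('M')(t) = 4 (Function('M')(t) = Add(3, Mul(Add(t, t), Pow(Add(t, t), -1))) = Add(3, Mul(Mul(2, t), Pow(Mul(2, t), -1))) = Add(3, Mul(Mul(2, t), Mul(Rational(1, 2), Pow(t, -1)))) = Add(3, 1) = 4)
Pow(Function('M')(Function('H')(12)), -1) = Pow(4, -1) = Rational(1, 4)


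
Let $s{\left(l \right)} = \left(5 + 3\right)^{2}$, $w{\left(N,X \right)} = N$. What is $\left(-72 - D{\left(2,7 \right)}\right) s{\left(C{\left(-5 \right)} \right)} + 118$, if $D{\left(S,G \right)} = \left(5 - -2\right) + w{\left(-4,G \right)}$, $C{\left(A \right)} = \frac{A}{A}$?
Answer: $-4682$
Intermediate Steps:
$C{\left(A \right)} = 1$
$D{\left(S,G \right)} = 3$ ($D{\left(S,G \right)} = \left(5 - -2\right) - 4 = \left(5 + 2\right) - 4 = 7 - 4 = 3$)
$s{\left(l \right)} = 64$ ($s{\left(l \right)} = 8^{2} = 64$)
$\left(-72 - D{\left(2,7 \right)}\right) s{\left(C{\left(-5 \right)} \right)} + 118 = \left(-72 - 3\right) 64 + 118 = \left(-75\right) 64 + 118 = -4800 + 118 = -4682$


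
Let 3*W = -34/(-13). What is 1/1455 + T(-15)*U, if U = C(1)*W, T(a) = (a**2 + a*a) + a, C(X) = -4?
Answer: -28692587/18915 ≈ -1516.9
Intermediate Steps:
W = 34/39 (W = (-34/(-13))/3 = (-34*(-1/13))/3 = (1/3)*(34/13) = 34/39 ≈ 0.87179)
T(a) = a + 2*a**2 (T(a) = (a**2 + a**2) + a = 2*a**2 + a = a + 2*a**2)
U = -136/39 (U = -4*34/39 = -136/39 ≈ -3.4872)
1/1455 + T(-15)*U = 1/1455 - 15*(1 + 2*(-15))*(-136/39) = 1/1455 - 15*(1 - 30)*(-136/39) = 1/1455 - 15*(-29)*(-136/39) = 1/1455 + 435*(-136/39) = 1/1455 - 19720/13 = -28692587/18915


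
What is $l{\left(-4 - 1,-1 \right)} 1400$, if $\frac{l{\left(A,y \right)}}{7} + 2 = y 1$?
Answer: $-29400$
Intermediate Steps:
$l{\left(A,y \right)} = -14 + 7 y$ ($l{\left(A,y \right)} = -14 + 7 y 1 = -14 + 7 y$)
$l{\left(-4 - 1,-1 \right)} 1400 = \left(-14 + 7 \left(-1\right)\right) 1400 = \left(-14 - 7\right) 1400 = \left(-21\right) 1400 = -29400$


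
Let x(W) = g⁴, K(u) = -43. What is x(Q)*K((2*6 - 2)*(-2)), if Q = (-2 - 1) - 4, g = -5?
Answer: -26875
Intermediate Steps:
Q = -7 (Q = -3 - 4 = -7)
x(W) = 625 (x(W) = (-5)⁴ = 625)
x(Q)*K((2*6 - 2)*(-2)) = 625*(-43) = -26875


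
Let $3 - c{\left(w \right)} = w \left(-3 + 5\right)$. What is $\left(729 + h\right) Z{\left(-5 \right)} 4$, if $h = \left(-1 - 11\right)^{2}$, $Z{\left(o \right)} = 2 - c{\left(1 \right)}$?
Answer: $3492$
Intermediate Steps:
$c{\left(w \right)} = 3 - 2 w$ ($c{\left(w \right)} = 3 - w \left(-3 + 5\right) = 3 - w 2 = 3 - 2 w$)
$Z{\left(o \right)} = 1$ ($Z{\left(o \right)} = 2 - \left(3 - 2\right) = 2 - 1 = 1$)
$h = 144$ ($h = \left(-12\right)^{2} = 144$)
$\left(729 + h\right) Z{\left(-5 \right)} 4 = \left(729 + 144\right) 1 \cdot 4 = 873 \cdot 4 = 3492$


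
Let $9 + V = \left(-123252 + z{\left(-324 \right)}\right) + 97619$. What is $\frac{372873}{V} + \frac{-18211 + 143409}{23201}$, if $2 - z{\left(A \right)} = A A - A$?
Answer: $\frac{7742399647}{3037938940} \approx 2.5486$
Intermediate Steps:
$z{\left(A \right)} = 2 + A - A^{2}$ ($z{\left(A \right)} = 2 - \left(A A - A\right) = 2 - \left(A^{2} - A\right) = 2 + A - A^{2}$)
$V = -130940$ ($V = -9 + \left(\left(-123252 - 105298\right) + 97619\right) = -9 + \left(-228550 + 97619\right) = -9 - 130931 = -130940$)
$\frac{372873}{V} + \frac{-18211 + 143409}{23201} = \frac{372873}{-130940} + \frac{-18211 + 143409}{23201} = 372873 \left(- \frac{1}{130940}\right) + 125198 \cdot \frac{1}{23201} = - \frac{372873}{130940} + \frac{125198}{23201} = \frac{7742399647}{3037938940}$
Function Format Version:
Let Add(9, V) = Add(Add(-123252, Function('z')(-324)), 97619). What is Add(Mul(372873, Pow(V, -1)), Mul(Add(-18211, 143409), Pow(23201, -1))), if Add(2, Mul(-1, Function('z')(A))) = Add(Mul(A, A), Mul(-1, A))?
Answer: Rational(7742399647, 3037938940) ≈ 2.5486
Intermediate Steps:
Function('z')(A) = Add(2, A, Mul(-1, Pow(A, 2))) (Function('z')(A) = Add(2, Mul(-1, Add(Mul(A, A), Mul(-1, A)))) = Add(2, Mul(-1, Add(Pow(A, 2), Mul(-1, A)))) = Add(2, Add(A, Mul(-1, Pow(A, 2)))) = Add(2, A, Mul(-1, Pow(A, 2))))
V = -130940 (V = Add(-9, Add(Add(-123252, Add(2, -324, Mul(-1, Pow(-324, 2)))), 97619)) = Add(-9, Add(Add(-123252, Add(2, -324, Mul(-1, 104976))), 97619)) = Add(-9, Add(Add(-123252, Add(2, -324, -104976)), 97619)) = Add(-9, Add(Add(-123252, -105298), 97619)) = Add(-9, Add(-228550, 97619)) = Add(-9, -130931) = -130940)
Add(Mul(372873, Pow(V, -1)), Mul(Add(-18211, 143409), Pow(23201, -1))) = Add(Mul(372873, Pow(-130940, -1)), Mul(Add(-18211, 143409), Pow(23201, -1))) = Add(Mul(372873, Rational(-1, 130940)), Mul(125198, Rational(1, 23201))) = Add(Rational(-372873, 130940), Rational(125198, 23201)) = Rational(7742399647, 3037938940)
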